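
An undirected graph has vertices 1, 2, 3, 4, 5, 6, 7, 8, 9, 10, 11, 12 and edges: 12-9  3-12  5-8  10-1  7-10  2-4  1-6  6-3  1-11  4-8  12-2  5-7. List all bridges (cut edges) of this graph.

The edges on the cycle 5-7-10-1-6-3-12-2-4-8-5 are not bridges since each lies on that cycle.
But removing 11-1 disconnects 11 from 1; removing 9-12 disconnects 9 from 12 — these are bridges.

1-11, 12-9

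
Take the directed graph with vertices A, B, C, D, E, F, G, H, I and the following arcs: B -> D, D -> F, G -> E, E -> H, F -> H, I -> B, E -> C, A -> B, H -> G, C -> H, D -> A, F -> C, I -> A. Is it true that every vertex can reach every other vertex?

There is no directed path from C to I, so the graph is not strongly connected.

No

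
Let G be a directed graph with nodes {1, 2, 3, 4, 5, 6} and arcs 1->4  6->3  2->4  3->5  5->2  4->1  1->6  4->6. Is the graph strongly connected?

Yes

From 1 we can reach every vertex (1, 2, 3, 4, 5, 6), and every vertex can reach 1 (1, 2, 3, 4, 5, 6). So the whole graph is one strongly connected component.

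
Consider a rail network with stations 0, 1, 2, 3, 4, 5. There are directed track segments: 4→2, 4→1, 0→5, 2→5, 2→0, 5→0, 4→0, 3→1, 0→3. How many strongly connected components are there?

5

{0, 5} are all mutually reachable — one SCC of size 2.
{2} is an SCC by itself.
{4} is an SCC by itself.
{1} is an SCC by itself.
{3} is an SCC by itself.
That gives 5 strongly connected components.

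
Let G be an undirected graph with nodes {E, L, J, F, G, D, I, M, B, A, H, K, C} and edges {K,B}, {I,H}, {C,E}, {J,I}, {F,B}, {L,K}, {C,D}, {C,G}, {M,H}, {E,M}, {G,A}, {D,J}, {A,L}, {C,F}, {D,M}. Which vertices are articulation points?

Removing C increases the component count from 1 to 2, so C is a cut vertex.
By contrast removing B leaves 1 component; it is not a cut vertex. No other vertex is a cut vertex either.

C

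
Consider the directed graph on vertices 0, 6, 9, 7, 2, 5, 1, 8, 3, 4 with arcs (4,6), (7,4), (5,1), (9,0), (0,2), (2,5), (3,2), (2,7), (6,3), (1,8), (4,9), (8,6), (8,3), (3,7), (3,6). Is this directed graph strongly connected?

From 4 we can reach every vertex (0, 1, 2, 3, 4, 5, 6, 7, 8, 9), and every vertex can reach 4 (0, 1, 2, 3, 4, 5, 6, 7, 8, 9). So the whole graph is one strongly connected component.

Yes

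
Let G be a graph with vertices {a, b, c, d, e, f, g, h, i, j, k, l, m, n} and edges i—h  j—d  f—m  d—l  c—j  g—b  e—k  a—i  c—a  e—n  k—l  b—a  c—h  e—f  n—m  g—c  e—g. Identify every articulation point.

e

Removing e increases the component count from 1 to 2, so e is a cut vertex.
By contrast removing h leaves 1 component; it is not a cut vertex. No other vertex is a cut vertex either.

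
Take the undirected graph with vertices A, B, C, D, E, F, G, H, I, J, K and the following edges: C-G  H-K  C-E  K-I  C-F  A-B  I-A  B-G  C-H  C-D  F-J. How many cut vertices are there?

2

Removing C increases the component count from 1 to 4, so C is a cut vertex.
Removing F increases the component count from 1 to 2, so F is a cut vertex.
By contrast removing E leaves 1 component; it is not a cut vertex. No other vertex is a cut vertex either.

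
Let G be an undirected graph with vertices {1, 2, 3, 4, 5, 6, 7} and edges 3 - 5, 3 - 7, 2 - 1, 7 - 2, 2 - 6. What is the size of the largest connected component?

6

4 is isolated — a component by itself.
Starting from 1 we can reach 1, 2, 3, 5, 6, 7. That is one component of size 6.
The largest has 6 vertices.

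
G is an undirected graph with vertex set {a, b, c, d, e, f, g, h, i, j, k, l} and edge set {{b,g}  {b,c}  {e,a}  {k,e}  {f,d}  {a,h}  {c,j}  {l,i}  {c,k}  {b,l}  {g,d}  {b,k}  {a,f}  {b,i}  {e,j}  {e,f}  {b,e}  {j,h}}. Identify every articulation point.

b

Removing b increases the component count from 1 to 2, so b is a cut vertex.
By contrast removing l leaves 1 component; it is not a cut vertex. No other vertex is a cut vertex either.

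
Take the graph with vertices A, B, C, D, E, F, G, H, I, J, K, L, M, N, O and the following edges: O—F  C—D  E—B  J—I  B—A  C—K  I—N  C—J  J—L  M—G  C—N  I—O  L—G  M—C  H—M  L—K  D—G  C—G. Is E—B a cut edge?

Yes

Removing E—B leaves no path between E and B: the component count goes from 2 to 3. So it is a bridge.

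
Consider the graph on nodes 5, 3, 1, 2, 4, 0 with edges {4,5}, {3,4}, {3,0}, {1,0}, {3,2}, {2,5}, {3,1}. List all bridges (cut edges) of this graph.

none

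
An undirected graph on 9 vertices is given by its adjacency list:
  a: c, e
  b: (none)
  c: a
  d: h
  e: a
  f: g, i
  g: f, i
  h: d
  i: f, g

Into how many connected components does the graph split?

b is isolated — a component by itself.
Starting from d we can reach d, h. That is one component of size 2.
Starting from a we can reach a, c, e. That is one component of size 3.
Starting from f we can reach f, g, i. That is one component of size 3.
Total: 4 components.

4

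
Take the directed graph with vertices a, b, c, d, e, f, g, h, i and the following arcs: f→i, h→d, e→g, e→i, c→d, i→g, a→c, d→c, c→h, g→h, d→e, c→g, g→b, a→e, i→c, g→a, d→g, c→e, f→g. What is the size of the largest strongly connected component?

{a, c, d, e, g, h, i} are all mutually reachable — one SCC of size 7.
{f} is an SCC by itself.
{b} is an SCC by itself.
The largest has 7 vertices.

7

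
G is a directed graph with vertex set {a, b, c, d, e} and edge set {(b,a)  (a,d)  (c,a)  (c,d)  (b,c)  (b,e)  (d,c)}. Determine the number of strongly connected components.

{a, c, d} are all mutually reachable — one SCC of size 3.
{e} is an SCC by itself.
{b} is an SCC by itself.
That gives 3 strongly connected components.

3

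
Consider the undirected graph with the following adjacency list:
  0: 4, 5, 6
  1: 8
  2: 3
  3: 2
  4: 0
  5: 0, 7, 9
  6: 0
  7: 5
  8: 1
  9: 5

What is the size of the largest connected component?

Starting from 1 we can reach 1, 8. That is one component of size 2.
Starting from 2 we can reach 2, 3. That is one component of size 2.
Starting from 0 we can reach 0, 4, 5, 6, 7, 9. That is one component of size 6.
The largest has 6 vertices.

6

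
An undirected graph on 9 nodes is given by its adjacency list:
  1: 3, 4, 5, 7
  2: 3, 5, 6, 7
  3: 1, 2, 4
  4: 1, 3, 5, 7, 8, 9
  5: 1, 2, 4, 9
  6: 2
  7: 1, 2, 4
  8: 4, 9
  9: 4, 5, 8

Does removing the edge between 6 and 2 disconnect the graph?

Yes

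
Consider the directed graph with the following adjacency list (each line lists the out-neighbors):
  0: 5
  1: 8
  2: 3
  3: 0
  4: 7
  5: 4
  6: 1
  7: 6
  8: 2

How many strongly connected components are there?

1

{0, 1, 2, 3, 4, 5, 6, 7, 8} are all mutually reachable — one SCC of size 9.
That gives 1 strongly connected component.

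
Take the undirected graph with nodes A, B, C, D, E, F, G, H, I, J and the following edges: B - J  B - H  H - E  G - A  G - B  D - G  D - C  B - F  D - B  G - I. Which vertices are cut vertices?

Removing B increases the component count from 1 to 4, so B is a cut vertex.
Removing D increases the component count from 1 to 2, so D is a cut vertex.
Removing G increases the component count from 1 to 3, so G is a cut vertex.
Likewise H is a cut vertex.
By contrast removing F leaves 1 component; it is not a cut vertex. No other vertex is a cut vertex either.

B, D, G, H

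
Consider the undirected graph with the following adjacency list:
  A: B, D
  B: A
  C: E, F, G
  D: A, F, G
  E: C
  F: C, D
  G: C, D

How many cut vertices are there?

Removing A increases the component count from 1 to 2, so A is a cut vertex.
Removing C increases the component count from 1 to 2, so C is a cut vertex.
Removing D increases the component count from 1 to 2, so D is a cut vertex.
By contrast removing G leaves 1 component; it is not a cut vertex. No other vertex is a cut vertex either.

3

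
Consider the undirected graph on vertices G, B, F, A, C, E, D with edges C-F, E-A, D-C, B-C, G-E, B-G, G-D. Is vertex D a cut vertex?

No

Deleting D leaves 1 component (was 1) (its neighbors C, G remain connected to each other), so D is not a cut vertex.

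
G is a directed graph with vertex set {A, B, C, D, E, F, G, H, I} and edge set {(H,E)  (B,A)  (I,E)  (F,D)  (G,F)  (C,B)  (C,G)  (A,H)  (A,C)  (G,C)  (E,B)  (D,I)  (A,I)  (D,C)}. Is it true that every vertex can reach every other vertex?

From E we can reach every vertex (A, B, C, D, E, F, G, H, I), and every vertex can reach E (A, B, C, D, E, F, G, H, I). So the whole graph is one strongly connected component.

Yes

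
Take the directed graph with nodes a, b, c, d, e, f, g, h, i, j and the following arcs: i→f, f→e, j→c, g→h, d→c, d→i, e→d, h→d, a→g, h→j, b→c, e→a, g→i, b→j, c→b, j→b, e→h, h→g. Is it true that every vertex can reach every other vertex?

No

There is no directed path from c to e, so the graph is not strongly connected.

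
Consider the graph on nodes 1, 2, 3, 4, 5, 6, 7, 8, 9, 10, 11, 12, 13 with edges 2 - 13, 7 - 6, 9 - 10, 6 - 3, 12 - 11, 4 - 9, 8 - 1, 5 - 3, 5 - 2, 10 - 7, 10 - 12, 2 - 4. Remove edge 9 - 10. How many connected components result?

2

9 and 10 are still connected via 9-4-2-5-3-6-7-10, so the component count stays at 2.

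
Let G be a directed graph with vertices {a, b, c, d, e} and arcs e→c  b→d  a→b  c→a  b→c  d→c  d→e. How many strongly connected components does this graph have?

1

{a, b, c, d, e} are all mutually reachable — one SCC of size 5.
That gives 1 strongly connected component.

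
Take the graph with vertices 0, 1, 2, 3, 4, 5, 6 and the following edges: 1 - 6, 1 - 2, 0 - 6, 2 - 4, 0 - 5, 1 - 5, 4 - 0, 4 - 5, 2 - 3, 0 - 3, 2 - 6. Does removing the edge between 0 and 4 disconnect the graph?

No

After removing 0 - 4, the path 0-5-4 still connects them, so the edge is not a bridge.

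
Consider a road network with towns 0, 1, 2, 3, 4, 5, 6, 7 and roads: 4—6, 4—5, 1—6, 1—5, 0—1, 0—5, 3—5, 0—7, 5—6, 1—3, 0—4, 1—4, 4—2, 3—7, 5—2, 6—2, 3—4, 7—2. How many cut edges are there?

0

The edges on the cycle 1-3-4-6-1 are not bridges since each lies on that cycle.
Every edge lies on some cycle, so there are no bridges.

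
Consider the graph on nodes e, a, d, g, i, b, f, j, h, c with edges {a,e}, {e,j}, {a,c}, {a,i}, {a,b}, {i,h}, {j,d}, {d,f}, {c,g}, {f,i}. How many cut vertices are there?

Removing a increases the component count from 1 to 3, so a is a cut vertex.
Removing c increases the component count from 1 to 2, so c is a cut vertex.
Removing i increases the component count from 1 to 2, so i is a cut vertex.
By contrast removing b leaves 1 component; it is not a cut vertex. No other vertex is a cut vertex either.

3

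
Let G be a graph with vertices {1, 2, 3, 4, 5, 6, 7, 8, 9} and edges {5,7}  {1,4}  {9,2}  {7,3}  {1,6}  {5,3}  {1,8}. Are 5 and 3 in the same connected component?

From 5 we can reach 3, 5, 7, which includes 3.

Yes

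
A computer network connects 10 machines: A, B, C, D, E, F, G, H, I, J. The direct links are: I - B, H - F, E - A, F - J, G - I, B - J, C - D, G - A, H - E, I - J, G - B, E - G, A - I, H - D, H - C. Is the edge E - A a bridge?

After removing E - A, the path E-G-A still connects them, so the edge is not a bridge.

No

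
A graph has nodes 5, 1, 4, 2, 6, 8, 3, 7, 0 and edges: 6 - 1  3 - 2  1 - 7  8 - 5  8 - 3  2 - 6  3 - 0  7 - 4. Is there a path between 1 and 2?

Yes

From 1 we can reach 0, 1, 2, 3, 4, 5, 6, 7, 8, which includes 2.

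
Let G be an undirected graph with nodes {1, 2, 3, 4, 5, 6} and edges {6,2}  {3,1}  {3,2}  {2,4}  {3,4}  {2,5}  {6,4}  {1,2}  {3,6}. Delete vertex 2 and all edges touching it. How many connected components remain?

2

With 2 gone, the remaining components are: {5}; {1, 3, 4, 6}.
That is 2 components.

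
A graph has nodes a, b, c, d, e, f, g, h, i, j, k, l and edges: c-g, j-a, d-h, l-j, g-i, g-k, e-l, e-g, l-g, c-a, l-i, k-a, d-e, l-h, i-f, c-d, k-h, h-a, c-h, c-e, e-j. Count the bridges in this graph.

The edges on the cycle e-l-j-e are not bridges since each lies on that cycle.
But removing i-f disconnects i from f — this is a bridge.

1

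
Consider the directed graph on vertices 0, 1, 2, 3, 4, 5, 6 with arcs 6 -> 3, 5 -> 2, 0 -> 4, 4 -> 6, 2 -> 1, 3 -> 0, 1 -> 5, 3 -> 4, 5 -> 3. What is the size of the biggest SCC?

{0, 3, 4, 6} are all mutually reachable — one SCC of size 4.
{1, 2, 5} are all mutually reachable — one SCC of size 3.
The largest has 4 vertices.

4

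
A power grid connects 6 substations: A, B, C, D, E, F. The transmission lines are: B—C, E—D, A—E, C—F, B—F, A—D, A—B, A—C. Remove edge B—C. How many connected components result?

1

B and C are still connected via B-A-C, so the component count stays at 1.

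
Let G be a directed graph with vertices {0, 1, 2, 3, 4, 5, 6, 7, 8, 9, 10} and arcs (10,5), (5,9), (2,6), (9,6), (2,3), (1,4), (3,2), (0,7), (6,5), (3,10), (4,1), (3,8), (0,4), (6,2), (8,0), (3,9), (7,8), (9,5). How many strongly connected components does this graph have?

{2, 3, 5, 6, 9, 10} are all mutually reachable — one SCC of size 6.
{0, 7, 8} are all mutually reachable — one SCC of size 3.
{1, 4} are all mutually reachable — one SCC of size 2.
That gives 3 strongly connected components.

3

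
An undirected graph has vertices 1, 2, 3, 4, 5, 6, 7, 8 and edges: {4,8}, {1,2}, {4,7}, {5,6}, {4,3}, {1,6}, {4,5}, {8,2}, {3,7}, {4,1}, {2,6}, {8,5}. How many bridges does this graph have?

0

The edges on the cycle 4-3-7-4 are not bridges since each lies on that cycle.
Every edge lies on some cycle, so there are no bridges.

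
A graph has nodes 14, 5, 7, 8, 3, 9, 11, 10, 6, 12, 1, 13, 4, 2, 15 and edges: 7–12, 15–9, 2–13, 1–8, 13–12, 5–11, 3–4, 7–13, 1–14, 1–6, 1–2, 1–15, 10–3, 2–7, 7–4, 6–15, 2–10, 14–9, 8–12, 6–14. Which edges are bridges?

11-5

The edges on the cycle 2-10-3-4-7-2 are not bridges since each lies on that cycle.
But removing 5–11 disconnects 5 from 11 — this is a bridge.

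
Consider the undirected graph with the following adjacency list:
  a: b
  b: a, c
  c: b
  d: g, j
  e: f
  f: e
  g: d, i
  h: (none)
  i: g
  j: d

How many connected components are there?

4

h is isolated — a component by itself.
Starting from e we can reach e, f. That is one component of size 2.
Starting from a we can reach a, b, c. That is one component of size 3.
Starting from d we can reach d, g, i, j. That is one component of size 4.
Total: 4 components.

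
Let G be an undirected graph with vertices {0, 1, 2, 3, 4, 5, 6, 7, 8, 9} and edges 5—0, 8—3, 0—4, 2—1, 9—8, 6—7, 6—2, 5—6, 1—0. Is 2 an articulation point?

Deleting 2 leaves 2 components (was 2), so 2 is not a cut vertex.

No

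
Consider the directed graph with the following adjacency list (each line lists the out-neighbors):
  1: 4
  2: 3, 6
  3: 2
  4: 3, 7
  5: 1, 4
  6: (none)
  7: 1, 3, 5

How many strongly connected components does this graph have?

3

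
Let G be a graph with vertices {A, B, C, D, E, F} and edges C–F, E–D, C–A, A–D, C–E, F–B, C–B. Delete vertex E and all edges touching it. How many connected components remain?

With E gone, the remaining components are: {A, B, C, D, F}.
That is 1 component.

1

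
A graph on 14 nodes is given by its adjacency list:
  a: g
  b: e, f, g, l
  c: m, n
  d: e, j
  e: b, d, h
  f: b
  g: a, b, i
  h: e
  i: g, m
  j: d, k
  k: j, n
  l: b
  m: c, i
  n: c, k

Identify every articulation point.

b, e, g

Removing b increases the component count from 1 to 3, so b is a cut vertex.
Removing e increases the component count from 1 to 2, so e is a cut vertex.
Removing g increases the component count from 1 to 2, so g is a cut vertex.
By contrast removing l leaves 1 component; it is not a cut vertex. No other vertex is a cut vertex either.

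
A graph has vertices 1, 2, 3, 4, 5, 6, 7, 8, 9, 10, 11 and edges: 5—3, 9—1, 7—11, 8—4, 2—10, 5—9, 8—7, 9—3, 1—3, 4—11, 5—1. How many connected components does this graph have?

4

6 is isolated — a component by itself.
Starting from 2 we can reach 2, 10. That is one component of size 2.
Starting from 1 we can reach 1, 3, 5, 9. That is one component of size 4.
Starting from 4 we can reach 4, 7, 8, 11. That is one component of size 4.
Total: 4 components.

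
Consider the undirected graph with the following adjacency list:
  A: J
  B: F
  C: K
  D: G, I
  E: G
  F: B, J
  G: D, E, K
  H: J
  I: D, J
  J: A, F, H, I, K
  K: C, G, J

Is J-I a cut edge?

After removing J-I, the path J-K-G-D-I still connects them, so the edge is not a bridge.

No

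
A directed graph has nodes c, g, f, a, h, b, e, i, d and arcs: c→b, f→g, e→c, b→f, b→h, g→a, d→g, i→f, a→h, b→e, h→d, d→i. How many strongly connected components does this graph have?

2

{a, d, f, g, h, i} are all mutually reachable — one SCC of size 6.
{b, c, e} are all mutually reachable — one SCC of size 3.
That gives 2 strongly connected components.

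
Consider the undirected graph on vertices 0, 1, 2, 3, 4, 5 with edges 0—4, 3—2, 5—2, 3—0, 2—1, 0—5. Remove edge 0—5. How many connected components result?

0 and 5 are still connected via 0-3-2-5, so the component count stays at 1.

1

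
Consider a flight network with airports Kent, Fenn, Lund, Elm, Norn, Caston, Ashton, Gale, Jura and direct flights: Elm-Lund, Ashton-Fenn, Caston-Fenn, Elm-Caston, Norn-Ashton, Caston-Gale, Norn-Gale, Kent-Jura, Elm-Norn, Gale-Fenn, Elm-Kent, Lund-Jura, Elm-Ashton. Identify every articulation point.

Removing Elm increases the component count from 1 to 2, so Elm is a cut vertex.
By contrast removing Caston leaves 1 component; it is not a cut vertex. No other vertex is a cut vertex either.

Elm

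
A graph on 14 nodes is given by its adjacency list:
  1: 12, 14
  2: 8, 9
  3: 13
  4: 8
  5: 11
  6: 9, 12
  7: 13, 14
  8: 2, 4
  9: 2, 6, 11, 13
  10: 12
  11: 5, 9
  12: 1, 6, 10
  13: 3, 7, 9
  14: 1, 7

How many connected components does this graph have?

1

Starting from 1 we can reach 1, 2, 3, 4, 5, 6, 7, 8, 9, 10, 11, 12, 13, 14. That is one component of size 14.
Total: 1 component.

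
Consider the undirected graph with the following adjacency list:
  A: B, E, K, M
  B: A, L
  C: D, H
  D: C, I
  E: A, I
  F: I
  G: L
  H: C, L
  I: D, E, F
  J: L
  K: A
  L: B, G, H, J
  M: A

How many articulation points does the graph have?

Removing A increases the component count from 1 to 3, so A is a cut vertex.
Removing I increases the component count from 1 to 2, so I is a cut vertex.
Removing L increases the component count from 1 to 3, so L is a cut vertex.
By contrast removing D leaves 1 component; it is not a cut vertex. No other vertex is a cut vertex either.

3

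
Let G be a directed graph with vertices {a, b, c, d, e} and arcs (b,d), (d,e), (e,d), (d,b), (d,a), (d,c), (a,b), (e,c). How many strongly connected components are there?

{a, b, d, e} are all mutually reachable — one SCC of size 4.
{c} is an SCC by itself.
That gives 2 strongly connected components.

2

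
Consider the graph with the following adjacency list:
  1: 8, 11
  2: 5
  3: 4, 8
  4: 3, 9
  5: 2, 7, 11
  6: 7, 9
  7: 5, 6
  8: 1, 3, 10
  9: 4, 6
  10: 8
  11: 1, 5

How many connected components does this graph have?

1

Starting from 1 we can reach 1, 2, 3, 4, 5, 6, 7, 8, 9, 10, 11. That is one component of size 11.
Total: 1 component.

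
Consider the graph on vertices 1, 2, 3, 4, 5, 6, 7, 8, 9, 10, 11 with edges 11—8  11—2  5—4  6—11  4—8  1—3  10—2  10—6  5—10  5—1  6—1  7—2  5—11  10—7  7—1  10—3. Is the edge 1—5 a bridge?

No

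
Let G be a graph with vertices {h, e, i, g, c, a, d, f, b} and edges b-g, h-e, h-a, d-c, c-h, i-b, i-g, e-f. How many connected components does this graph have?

2

Starting from b we can reach b, g, i. That is one component of size 3.
Starting from a we can reach a, c, d, e, f, h. That is one component of size 6.
Total: 2 components.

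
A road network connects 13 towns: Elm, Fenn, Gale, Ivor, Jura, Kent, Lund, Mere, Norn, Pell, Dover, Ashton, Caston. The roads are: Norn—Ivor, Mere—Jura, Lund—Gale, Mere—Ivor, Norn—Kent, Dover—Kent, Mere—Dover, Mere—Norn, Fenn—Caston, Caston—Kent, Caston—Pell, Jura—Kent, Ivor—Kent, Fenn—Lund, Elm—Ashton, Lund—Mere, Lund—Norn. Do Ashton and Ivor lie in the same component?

No

The component containing Ashton is {Elm, Ashton}, and Ivor is not in it.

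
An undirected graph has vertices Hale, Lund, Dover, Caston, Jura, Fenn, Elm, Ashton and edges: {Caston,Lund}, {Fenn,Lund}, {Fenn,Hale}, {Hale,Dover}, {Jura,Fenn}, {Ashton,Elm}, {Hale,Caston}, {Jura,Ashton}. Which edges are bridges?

Ashton-Elm, Ashton-Jura, Dover-Hale, Fenn-Jura

The edges on the cycle Fenn-Hale-Caston-Lund-Fenn are not bridges since each lies on that cycle.
But removing Jura - Ashton disconnects Jura from Ashton; removing Fenn - Jura disconnects Fenn from Jura; removing Elm - Ashton disconnects Elm from Ashton; removing Dover - Hale disconnects Dover from Hale — these are bridges.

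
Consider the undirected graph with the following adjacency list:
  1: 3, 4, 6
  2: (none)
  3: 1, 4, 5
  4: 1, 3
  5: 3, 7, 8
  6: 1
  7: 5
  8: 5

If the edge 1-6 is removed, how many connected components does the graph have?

3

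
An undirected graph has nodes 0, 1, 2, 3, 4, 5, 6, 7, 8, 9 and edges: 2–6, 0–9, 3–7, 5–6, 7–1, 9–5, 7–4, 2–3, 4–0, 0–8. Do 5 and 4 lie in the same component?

Yes

From 5 we can reach 0, 1, 2, 3, 4, 5, 6, 7, 8, 9, which includes 4.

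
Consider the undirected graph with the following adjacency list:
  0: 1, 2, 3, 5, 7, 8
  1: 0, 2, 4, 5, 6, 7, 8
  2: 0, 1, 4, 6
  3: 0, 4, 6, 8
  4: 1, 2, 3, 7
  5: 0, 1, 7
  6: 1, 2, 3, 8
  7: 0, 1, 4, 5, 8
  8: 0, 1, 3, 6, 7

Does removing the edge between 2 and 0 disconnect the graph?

After removing 2-0, the path 2-1-0 still connects them, so the edge is not a bridge.

No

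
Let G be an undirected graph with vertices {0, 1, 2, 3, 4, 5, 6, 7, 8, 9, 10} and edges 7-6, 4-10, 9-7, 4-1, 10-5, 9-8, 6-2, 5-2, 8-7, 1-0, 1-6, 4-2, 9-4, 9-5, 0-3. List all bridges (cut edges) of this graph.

The edges on the cycle 9-4-10-5-9 are not bridges since each lies on that cycle.
But removing 3-0 disconnects 3 from 0; removing 1-0 disconnects 1 from 0 — these are bridges.

0-1, 0-3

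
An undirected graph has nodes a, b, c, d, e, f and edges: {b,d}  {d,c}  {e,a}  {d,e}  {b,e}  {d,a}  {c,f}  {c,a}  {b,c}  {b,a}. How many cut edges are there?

1

The edges on the cycle b-d-c-b are not bridges since each lies on that cycle.
But removing c–f disconnects c from f — this is a bridge.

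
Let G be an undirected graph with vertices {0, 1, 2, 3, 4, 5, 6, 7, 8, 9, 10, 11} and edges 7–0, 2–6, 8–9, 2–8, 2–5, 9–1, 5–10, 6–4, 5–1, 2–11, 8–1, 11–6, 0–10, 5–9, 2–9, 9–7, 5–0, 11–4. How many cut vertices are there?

1

Removing 2 increases the component count from 2 to 3, so 2 is a cut vertex.
By contrast removing 0 leaves 2 components; it is not a cut vertex. No other vertex is a cut vertex either.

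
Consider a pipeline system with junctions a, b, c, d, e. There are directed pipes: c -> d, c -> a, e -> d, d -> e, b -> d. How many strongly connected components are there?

{d, e} are all mutually reachable — one SCC of size 2.
{c} is an SCC by itself.
{b} is an SCC by itself.
{a} is an SCC by itself.
That gives 4 strongly connected components.

4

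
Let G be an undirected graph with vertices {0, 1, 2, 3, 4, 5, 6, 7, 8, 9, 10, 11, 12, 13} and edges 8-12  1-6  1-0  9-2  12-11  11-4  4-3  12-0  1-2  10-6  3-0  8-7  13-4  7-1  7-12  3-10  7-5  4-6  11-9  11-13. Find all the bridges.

The edges on the cycle 11-13-4-11 are not bridges since each lies on that cycle.
But removing 7-5 disconnects 7 from 5 — this is a bridge.

5-7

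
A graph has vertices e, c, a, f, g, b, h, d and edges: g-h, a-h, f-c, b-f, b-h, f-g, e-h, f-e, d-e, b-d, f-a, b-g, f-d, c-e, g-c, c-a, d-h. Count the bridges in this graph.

The edges on the cycle f-g-c-a-f are not bridges since each lies on that cycle.
Every edge lies on some cycle, so there are no bridges.

0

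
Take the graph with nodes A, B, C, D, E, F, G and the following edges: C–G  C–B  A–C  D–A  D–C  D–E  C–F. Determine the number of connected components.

Starting from A we can reach A, B, C, D, E, F, G. That is one component of size 7.
Total: 1 component.

1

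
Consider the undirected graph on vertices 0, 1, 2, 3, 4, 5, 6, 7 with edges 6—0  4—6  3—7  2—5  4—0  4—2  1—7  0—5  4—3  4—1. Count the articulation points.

Removing 4 increases the component count from 1 to 2, so 4 is a cut vertex.
By contrast removing 1 leaves 1 component; it is not a cut vertex. No other vertex is a cut vertex either.

1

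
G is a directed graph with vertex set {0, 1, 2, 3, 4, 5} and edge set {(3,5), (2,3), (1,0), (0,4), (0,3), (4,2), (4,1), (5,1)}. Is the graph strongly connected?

Yes

From 2 we can reach every vertex (0, 1, 2, 3, 4, 5), and every vertex can reach 2 (0, 1, 2, 3, 4, 5). So the whole graph is one strongly connected component.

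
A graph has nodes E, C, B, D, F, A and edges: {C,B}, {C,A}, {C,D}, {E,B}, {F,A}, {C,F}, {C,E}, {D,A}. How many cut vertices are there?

1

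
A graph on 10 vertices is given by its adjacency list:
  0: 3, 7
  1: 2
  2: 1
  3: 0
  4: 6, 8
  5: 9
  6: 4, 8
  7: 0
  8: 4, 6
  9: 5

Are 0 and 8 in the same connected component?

No

The component containing 0 is {0, 3, 7}, and 8 is not in it.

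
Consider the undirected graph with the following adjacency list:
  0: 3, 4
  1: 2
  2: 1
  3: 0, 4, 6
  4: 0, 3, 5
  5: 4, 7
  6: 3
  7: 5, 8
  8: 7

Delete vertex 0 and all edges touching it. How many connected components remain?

2

With 0 gone, the remaining components are: {1, 2}; {3, 4, 5, 6, 7, 8}.
That is 2 components.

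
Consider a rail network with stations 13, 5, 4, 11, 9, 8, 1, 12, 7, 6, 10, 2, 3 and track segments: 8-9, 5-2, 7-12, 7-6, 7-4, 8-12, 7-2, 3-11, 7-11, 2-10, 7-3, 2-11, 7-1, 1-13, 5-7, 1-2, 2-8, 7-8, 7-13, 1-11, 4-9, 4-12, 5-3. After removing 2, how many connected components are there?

2

With 2 gone, the remaining components are: {10}; {1, 3, 4, 5, 6, 7, 8, 9, 11, 12, 13}.
That is 2 components.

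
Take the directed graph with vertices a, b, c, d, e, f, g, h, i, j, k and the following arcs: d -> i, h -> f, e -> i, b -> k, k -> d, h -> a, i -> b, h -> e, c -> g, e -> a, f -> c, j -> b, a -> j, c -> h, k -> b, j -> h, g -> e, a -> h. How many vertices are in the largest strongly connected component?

7

{a, c, e, f, g, h, j} are all mutually reachable — one SCC of size 7.
{b, d, i, k} are all mutually reachable — one SCC of size 4.
The largest has 7 vertices.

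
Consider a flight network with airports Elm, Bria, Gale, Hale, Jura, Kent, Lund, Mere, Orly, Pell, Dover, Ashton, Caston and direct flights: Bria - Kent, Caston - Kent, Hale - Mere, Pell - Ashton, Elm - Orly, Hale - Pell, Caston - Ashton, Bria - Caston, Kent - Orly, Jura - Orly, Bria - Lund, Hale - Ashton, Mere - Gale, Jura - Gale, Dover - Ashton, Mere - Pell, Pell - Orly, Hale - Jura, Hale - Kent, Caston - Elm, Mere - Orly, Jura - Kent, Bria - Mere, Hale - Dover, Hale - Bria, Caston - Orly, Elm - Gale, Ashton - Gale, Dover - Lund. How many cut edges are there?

The edges on the cycle Hale-Jura-Kent-Hale are not bridges since each lies on that cycle.
Every edge lies on some cycle, so there are no bridges.

0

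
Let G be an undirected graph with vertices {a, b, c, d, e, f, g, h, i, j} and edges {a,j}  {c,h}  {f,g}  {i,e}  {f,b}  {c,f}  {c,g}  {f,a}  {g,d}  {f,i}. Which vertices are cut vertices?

a, c, f, g, i

Removing a increases the component count from 1 to 2, so a is a cut vertex.
Removing c increases the component count from 1 to 2, so c is a cut vertex.
Removing f increases the component count from 1 to 4, so f is a cut vertex.
Likewise g, i are cut vertices.
By contrast removing h leaves 1 component; it is not a cut vertex. No other vertex is a cut vertex either.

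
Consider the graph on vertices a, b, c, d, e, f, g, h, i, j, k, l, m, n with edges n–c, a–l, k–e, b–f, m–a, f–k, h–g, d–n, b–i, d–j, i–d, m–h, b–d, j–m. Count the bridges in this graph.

11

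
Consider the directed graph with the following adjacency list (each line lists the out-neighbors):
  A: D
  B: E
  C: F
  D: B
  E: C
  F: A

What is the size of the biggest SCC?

{A, B, C, D, E, F} are all mutually reachable — one SCC of size 6.
The largest has 6 vertices.

6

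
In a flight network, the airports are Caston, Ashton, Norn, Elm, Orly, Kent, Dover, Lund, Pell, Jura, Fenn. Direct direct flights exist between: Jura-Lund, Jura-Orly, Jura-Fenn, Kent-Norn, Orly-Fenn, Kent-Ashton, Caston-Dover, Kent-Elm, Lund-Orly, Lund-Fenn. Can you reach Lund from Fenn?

Yes

From Fenn we can reach Fenn, Jura, Lund, Orly, which includes Lund.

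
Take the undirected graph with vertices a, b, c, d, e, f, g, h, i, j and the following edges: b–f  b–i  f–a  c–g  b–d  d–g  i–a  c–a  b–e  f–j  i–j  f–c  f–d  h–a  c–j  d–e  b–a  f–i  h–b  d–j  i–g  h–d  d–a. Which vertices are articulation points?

none

Removing e, for instance, still leaves 1 component. No single vertex removal increases the component count — the graph has no articulation points.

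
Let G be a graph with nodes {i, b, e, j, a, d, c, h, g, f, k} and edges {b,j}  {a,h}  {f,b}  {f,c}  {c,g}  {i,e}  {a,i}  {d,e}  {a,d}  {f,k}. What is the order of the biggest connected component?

6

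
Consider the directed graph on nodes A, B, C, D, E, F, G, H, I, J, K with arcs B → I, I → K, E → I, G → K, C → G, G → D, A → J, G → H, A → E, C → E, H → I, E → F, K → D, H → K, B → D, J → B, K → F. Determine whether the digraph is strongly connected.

There is no directed path from E to A, so the graph is not strongly connected.

No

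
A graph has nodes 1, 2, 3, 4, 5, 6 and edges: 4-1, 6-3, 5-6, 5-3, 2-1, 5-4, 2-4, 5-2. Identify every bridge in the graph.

The edges on the cycle 5-6-3-5 are not bridges since each lies on that cycle.
Every edge lies on some cycle, so there are no bridges.

none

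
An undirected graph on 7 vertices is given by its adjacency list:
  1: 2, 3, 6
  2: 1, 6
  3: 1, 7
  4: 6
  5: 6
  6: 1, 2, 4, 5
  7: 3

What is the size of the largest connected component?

7

Starting from 1 we can reach 1, 2, 3, 4, 5, 6, 7. That is one component of size 7.
The largest has 7 vertices.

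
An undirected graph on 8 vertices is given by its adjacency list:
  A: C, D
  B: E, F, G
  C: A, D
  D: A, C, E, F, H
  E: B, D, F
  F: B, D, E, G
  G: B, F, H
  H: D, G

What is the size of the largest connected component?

8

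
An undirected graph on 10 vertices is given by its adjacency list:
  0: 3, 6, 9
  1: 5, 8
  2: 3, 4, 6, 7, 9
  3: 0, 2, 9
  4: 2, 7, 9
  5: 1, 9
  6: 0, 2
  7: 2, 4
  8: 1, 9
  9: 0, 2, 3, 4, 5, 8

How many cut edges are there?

0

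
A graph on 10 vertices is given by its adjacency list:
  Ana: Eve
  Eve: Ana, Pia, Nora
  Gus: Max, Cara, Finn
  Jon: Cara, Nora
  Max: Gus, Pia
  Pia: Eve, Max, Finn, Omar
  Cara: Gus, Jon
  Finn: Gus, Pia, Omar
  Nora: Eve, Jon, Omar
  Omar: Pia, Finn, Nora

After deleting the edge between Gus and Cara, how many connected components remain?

1

Gus and Cara are still connected via Gus-Finn-Omar-Nora-Jon-Cara, so the component count stays at 1.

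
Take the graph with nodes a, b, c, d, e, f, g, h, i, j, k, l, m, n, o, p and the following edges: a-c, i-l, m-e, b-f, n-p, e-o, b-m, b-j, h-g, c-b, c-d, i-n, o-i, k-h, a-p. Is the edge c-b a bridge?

No

After removing c-b, the path c-a-p-n-i-o-e-m-b still connects them, so the edge is not a bridge.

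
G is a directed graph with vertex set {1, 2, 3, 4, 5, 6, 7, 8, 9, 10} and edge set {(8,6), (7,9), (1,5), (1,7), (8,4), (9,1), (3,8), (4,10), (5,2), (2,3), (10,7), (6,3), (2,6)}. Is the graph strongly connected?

From 8 we can reach every vertex (1, 2, 3, 4, 5, 6, 7, 8, 9, 10), and every vertex can reach 8 (1, 2, 3, 4, 5, 6, 7, 8, 9, 10). So the whole graph is one strongly connected component.

Yes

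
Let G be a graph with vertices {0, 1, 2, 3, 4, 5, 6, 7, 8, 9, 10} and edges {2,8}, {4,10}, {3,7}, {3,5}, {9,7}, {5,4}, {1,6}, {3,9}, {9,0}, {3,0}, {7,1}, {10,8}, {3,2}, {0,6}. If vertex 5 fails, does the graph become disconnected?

No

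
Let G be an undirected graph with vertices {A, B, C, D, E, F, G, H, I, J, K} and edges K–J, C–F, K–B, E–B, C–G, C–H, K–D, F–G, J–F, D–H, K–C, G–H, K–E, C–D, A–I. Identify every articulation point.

Removing K increases the component count from 2 to 3, so K is a cut vertex.
By contrast removing B leaves 2 components; it is not a cut vertex. No other vertex is a cut vertex either.

K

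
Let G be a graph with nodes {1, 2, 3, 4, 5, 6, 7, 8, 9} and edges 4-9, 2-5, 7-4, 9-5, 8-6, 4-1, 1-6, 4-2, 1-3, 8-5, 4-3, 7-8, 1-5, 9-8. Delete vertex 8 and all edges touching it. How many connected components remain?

With 8 gone, the remaining components are: {1, 2, 3, 4, 5, 6, 7, 9}.
That is 1 component.

1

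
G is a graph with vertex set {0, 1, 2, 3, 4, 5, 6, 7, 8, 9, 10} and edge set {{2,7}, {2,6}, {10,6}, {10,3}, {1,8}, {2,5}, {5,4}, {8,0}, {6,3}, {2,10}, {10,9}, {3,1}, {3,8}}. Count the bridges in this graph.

The edges on the cycle 3-1-8-3 are not bridges since each lies on that cycle.
But removing 10–9 disconnects 10 from 9; removing 8–0 disconnects 8 from 0; removing 4–5 disconnects 4 from 5; removing 2–5 disconnects 2 from 5 — these are bridges.
In total 5 edges are bridges.

5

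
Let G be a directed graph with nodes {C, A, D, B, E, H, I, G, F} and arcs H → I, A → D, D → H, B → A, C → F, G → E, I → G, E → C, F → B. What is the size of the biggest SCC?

9

{A, B, C, D, E, F, G, H, I} are all mutually reachable — one SCC of size 9.
The largest has 9 vertices.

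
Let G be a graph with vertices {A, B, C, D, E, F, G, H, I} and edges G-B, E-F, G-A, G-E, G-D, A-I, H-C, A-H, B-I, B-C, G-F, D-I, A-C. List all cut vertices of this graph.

Removing G increases the component count from 1 to 2, so G is a cut vertex.
By contrast removing B leaves 1 component; it is not a cut vertex. No other vertex is a cut vertex either.

G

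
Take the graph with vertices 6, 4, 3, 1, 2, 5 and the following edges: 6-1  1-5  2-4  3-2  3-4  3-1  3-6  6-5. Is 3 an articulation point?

Yes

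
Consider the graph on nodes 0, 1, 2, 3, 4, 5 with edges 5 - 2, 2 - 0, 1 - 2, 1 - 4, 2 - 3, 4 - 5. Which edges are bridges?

0-2, 2-3

The edges on the cycle 1-4-5-2-1 are not bridges since each lies on that cycle.
But removing 2 - 0 disconnects 2 from 0; removing 2 - 3 disconnects 2 from 3 — these are bridges.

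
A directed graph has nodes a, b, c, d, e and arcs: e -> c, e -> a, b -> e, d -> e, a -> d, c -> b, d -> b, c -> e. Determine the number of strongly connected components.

{a, b, c, d, e} are all mutually reachable — one SCC of size 5.
That gives 1 strongly connected component.

1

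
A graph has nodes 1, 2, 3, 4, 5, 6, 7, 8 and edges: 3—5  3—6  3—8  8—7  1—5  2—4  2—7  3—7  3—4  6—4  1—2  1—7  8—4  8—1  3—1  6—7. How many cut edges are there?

The edges on the cycle 3-8-4-3 are not bridges since each lies on that cycle.
Every edge lies on some cycle, so there are no bridges.

0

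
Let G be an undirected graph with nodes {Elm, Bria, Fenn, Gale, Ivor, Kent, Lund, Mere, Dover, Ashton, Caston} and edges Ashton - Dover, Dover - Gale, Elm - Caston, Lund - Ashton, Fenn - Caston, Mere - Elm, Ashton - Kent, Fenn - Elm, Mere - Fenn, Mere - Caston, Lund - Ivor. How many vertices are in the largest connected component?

6

Bria is isolated — a component by itself.
Starting from Elm we can reach Elm, Fenn, Mere, Caston. That is one component of size 4.
Starting from Gale we can reach Gale, Ivor, Kent, Lund, Dover, Ashton. That is one component of size 6.
The largest has 6 vertices.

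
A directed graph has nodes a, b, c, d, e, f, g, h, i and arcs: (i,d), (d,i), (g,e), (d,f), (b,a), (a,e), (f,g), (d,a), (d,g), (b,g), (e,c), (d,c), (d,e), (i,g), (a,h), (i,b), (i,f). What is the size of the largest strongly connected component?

2

{d, i} are all mutually reachable — one SCC of size 2.
{c} is an SCC by itself.
{h} is an SCC by itself.
{b} is an SCC by itself.
{a} is an SCC by itself.
(and 3 more singleton SCCs)
The largest has 2 vertices.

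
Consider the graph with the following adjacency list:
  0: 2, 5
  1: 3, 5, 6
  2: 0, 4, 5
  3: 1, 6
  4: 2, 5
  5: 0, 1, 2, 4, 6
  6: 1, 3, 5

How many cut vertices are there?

1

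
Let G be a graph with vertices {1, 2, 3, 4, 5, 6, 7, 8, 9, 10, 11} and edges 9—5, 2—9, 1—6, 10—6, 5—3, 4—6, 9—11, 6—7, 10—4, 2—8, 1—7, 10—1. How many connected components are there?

Starting from 1 we can reach 1, 4, 6, 7, 10. That is one component of size 5.
Starting from 2 we can reach 2, 3, 5, 8, 9, 11. That is one component of size 6.
Total: 2 components.

2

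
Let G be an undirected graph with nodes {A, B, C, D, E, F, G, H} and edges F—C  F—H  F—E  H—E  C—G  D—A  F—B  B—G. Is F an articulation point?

Deleting F raises the number of components from 2 to 3, so F is a cut vertex.

Yes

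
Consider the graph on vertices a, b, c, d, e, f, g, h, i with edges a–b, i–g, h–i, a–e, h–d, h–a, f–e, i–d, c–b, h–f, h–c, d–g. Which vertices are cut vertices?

h

Removing h increases the component count from 1 to 2, so h is a cut vertex.
By contrast removing g leaves 1 component; it is not a cut vertex. No other vertex is a cut vertex either.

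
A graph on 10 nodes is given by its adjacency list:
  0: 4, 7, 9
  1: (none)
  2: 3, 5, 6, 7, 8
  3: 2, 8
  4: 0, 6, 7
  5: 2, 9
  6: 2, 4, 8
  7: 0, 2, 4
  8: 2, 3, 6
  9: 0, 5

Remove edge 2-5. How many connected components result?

2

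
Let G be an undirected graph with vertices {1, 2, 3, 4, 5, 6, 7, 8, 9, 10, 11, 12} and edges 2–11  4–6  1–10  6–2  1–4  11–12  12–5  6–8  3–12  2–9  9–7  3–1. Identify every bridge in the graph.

1-10, 12-5, 2-9, 6-8, 7-9

The edges on the cycle 3-1-4-6-2-11-12-3 are not bridges since each lies on that cycle.
But removing 1–10 disconnects 1 from 10; removing 8–6 disconnects 8 from 6; removing 5–12 disconnects 5 from 12; removing 9–7 disconnects 9 from 7 — these are bridges.
In total 5 edges are bridges.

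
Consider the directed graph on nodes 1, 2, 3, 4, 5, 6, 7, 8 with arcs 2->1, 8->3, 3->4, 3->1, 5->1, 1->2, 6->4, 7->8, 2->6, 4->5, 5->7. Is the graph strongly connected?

From 5 we can reach every vertex (1, 2, 3, 4, 5, 6, 7, 8), and every vertex can reach 5 (1, 2, 3, 4, 5, 6, 7, 8). So the whole graph is one strongly connected component.

Yes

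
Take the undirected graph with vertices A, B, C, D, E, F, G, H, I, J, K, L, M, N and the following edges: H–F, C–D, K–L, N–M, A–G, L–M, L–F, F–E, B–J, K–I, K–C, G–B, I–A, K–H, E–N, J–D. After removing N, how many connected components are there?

With N gone, the remaining components are: {A, B, C, D, E, F, G, H, I, J, K, L, M}.
That is 1 component.

1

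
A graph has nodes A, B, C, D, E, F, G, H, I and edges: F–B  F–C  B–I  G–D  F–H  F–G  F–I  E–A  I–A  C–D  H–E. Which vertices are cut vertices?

F

Removing F increases the component count from 1 to 2, so F is a cut vertex.
By contrast removing G leaves 1 component; it is not a cut vertex. No other vertex is a cut vertex either.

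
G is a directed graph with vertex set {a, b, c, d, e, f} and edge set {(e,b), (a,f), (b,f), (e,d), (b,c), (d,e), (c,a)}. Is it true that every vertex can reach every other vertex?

There is no directed path from a to e, so the graph is not strongly connected.

No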